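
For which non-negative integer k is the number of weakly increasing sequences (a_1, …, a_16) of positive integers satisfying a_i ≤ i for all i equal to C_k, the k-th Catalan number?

16

Such sub-staircase sequences of length n are counted by C_n; here n = 16.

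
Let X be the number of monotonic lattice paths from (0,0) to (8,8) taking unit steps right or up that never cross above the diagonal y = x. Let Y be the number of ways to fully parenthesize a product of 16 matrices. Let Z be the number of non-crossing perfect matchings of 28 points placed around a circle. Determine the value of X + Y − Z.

7021835

Monotone paths in an n×n grid that stay weakly below the diagonal are counted by C_n; here n = 8. So X = C_8 = 1430.
Bracketing 16 factors into binary products is counted by C_{16−1} = C_15. So Y = C_15 = 9694845.
Non-crossing perfect matchings of 2n points on a circle are counted by C_n; with 28 points, n = 14. So Z = C_14 = 2674440.
X + Y − Z = 1430 + 9694845 − 2674440 = 7021835.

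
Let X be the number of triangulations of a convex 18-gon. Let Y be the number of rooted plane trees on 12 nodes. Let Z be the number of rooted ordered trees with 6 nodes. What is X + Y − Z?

The number of triangulations of an 18-gon is the Catalan number C_16 (index = sides − 2). So X = C_16 = 35357670.
Rooted ordered (plane) trees on m nodes have m−1 edges and are counted by C_{m−1}; m = 12 gives C_11. So Y = C_11 = 58786.
Rooted ordered (plane) trees on m nodes have m−1 edges and are counted by C_{m−1}; m = 6 gives C_5. So Z = C_5 = 42.
X + Y − Z = 35357670 + 58786 − 42 = 35416414.

35416414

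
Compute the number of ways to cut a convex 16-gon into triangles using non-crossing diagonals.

2674440

Triangulations of a convex m-gon are counted by C_{m−2}; with m = 16 this is C_14.
C_14 = 2674440.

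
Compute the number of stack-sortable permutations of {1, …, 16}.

35357670

By Knuth's characterisation, the stack-sortable permutations of length 16 are the 231-avoiders, numbering C_16.
C_16 = 35357670.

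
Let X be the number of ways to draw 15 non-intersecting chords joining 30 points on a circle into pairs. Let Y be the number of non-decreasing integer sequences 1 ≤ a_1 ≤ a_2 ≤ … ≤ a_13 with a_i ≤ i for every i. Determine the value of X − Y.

Pairing 30 circle points by 15 non-crossing chords gives C_15 matchings. So X = C_15 = 9694845.
Such sub-staircase sequences of length n are counted by C_n; here n = 13. So Y = C_13 = 742900.
X − Y = 9694845 − 742900 = 8951945.

8951945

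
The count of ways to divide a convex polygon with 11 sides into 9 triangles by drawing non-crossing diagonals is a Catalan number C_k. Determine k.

The number of triangulations of an 11-gon is the Catalan number C_9 (index = sides − 2).

9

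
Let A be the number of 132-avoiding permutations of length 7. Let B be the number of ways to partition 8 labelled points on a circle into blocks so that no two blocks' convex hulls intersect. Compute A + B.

Permutations of [n] avoiding any single length-3 pattern are counted by C_n; here n = 7. So A = C_7 = 429.
The non-crossing partitions of [8] form a lattice of size C_8. So B = C_8 = 1430.
A + B = 429 + 1430 = 1859.

1859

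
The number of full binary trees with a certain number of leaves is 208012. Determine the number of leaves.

Full binary trees with L leaves are counted by C_{L−1}. The Catalan number equal to 208012 is C_12.
So the index is 12, and the number of leaves is 12 + 1 = 13.

13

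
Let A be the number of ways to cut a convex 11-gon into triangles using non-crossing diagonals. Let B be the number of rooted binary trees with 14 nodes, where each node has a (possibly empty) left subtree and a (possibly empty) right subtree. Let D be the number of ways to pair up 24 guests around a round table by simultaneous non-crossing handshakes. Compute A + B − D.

A convex 11-gon is triangulated into 9 triangles, and the number of such triangulations is the Catalan number C_{11−2} = C_9. So A = C_9 = 4862.
There are C_n binary search tree shapes on n keys; with n = 14 that is C_14. So B = C_14 = 2674440.
With 24 = 2·12 people, non-crossing handshake pairings are non-crossing perfect matchings on a circle, counted by C_12. So D = C_12 = 208012.
A + B − D = 4862 + 2674440 − 208012 = 2471290.

2471290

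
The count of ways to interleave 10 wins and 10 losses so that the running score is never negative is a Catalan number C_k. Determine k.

10

Ballot sequences with n votes each where one side never trails are Dyck words, counted by C_n; here n = 10.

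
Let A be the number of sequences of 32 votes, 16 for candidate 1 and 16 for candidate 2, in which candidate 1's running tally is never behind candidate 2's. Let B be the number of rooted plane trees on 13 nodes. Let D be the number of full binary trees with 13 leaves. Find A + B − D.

Ballot sequences with n votes each where one side never trails are Dyck words, counted by C_n; here n = 16. So A = C_16 = 35357670.
Rooted ordered (plane) trees on m nodes have m−1 edges and are counted by C_{m−1}; m = 13 gives C_12. So B = C_12 = 208012.
Full binary trees with 13 leaves have 13−1 = 12 internal nodes, so there are C_12 of them. So D = C_12 = 208012.
A + B − D = 35357670 + 208012 − 208012 = 35357670.

35357670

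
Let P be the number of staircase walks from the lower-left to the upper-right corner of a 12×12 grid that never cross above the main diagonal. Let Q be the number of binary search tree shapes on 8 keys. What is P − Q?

Monotone paths in an n×n grid that stay weakly below the diagonal are counted by C_n; here n = 12. So P = C_12 = 208012.
Rooted binary trees with 8 nodes (each child slot possibly empty) number C_8. So Q = C_8 = 1430.
P − Q = 208012 − 1430 = 206582.

206582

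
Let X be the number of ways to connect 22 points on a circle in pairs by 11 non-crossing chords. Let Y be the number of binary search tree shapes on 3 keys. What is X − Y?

58781

Non-crossing perfect matchings of 2n points on a circle are counted by C_n; with 22 points, n = 11. So X = C_11 = 58786.
Binary trees (left/right distinguished) on n nodes are counted by C_n; here n = 3. So Y = C_3 = 5.
X − Y = 58786 − 5 = 58781.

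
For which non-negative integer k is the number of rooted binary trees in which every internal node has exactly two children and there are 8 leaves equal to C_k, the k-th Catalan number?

Full binary trees with 8 leaves have 8−1 = 7 internal nodes, so there are C_7 of them.

7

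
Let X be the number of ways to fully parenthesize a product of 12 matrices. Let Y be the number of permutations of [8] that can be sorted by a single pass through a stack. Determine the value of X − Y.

Bracketing 12 factors into binary products is counted by C_{12−1} = C_11. So X = C_11 = 58786.
By Knuth's characterisation, the stack-sortable permutations of length 8 are the 231-avoiders, numbering C_8. So Y = C_8 = 1430.
X − Y = 58786 − 1430 = 57356.

57356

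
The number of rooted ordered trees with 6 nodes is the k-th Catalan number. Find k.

5

A rooted plane tree on 6 nodes has 5 edges, and such trees are counted by C_5.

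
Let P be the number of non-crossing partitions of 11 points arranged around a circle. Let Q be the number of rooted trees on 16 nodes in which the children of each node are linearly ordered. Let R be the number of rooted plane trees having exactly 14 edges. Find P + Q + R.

The non-crossing partitions of [11] form a lattice of size C_11. So P = C_11 = 58786.
Rooted ordered (plane) trees on m nodes have m−1 edges and are counted by C_{m−1}; m = 16 gives C_15. So Q = C_15 = 9694845.
Rooted ordered trees with n edges are counted by C_n; here n = 14. So R = C_14 = 2674440.
P + Q + R = 58786 + 9694845 + 2674440 = 12428071.

12428071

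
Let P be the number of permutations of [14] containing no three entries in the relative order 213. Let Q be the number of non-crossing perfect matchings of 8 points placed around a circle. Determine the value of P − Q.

For any fixed pattern of length 3, the pattern-avoiding permutations of [14] number C_14. So P = C_14 = 2674440.
Pairing 8 circle points by 4 non-crossing chords gives C_4 matchings. So Q = C_4 = 14.
P − Q = 2674440 − 14 = 2674426.

2674426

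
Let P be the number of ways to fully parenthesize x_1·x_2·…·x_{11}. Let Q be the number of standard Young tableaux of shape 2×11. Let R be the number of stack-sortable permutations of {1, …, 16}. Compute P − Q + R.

Bracketing 11 factors into binary products is counted by C_{11−1} = C_10. So P = C_10 = 16796.
By the hook-length formula (or a Dyck-path bijection), SYT of shape 2×11 number C_11. So Q = C_11 = 58786.
By Knuth's characterisation, the stack-sortable permutations of length 16 are the 231-avoiders, numbering C_16. So R = C_16 = 35357670.
P − Q + R = 16796 − 58786 + 35357670 = 35315680.

35315680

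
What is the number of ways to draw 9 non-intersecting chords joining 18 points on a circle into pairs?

Pairing 18 circle points by 9 non-crossing chords gives C_9 matchings.
C_9 = C_8 · 2(2·8+1)/(8+2) = 1430 · 34/10 = 4862.

4862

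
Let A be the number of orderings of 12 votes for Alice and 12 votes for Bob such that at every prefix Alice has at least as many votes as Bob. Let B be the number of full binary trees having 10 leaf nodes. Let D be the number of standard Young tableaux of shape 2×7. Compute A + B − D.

Ballot sequences with n votes each where one side never trails are Dyck words, counted by C_n; here n = 12. So A = C_12 = 208012.
A full binary tree with L leaves has L−1 internal nodes and is counted by C_{L−1}; L = 10 gives C_9. So B = C_9 = 4862.
Standard Young tableaux of shape 2×n are counted by C_n; here n = 7. So D = C_7 = 429.
A + B − D = 208012 + 4862 − 429 = 212445.

212445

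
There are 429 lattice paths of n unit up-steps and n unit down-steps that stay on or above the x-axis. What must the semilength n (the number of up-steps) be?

7

Dyck paths of semilength n are counted by C_n; 429 = C_7.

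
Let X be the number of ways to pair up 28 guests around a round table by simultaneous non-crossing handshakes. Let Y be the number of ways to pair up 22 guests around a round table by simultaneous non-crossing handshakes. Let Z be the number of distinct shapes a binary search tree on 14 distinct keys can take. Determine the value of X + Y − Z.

58786

Non-crossing handshake pairings of 2n people are counted by C_n; 28 people gives n = 14. So X = C_14 = 2674440.
With 22 = 2·11 people, non-crossing handshake pairings are non-crossing perfect matchings on a circle, counted by C_11. So Y = C_11 = 58786.
There are C_n binary search tree shapes on n keys; with n = 14 that is C_14. So Z = C_14 = 2674440.
X + Y − Z = 2674440 + 58786 − 2674440 = 58786.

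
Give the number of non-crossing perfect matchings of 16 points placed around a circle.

Non-crossing perfect matchings of 2n points on a circle are counted by C_n; with 16 points, n = 8.
C_8 = C(16,8)/9 = 12870/9 = 1430.

1430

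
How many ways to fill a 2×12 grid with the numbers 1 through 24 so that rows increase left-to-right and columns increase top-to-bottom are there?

Standard Young tableaux of shape 2×n are counted by C_n; here n = 12.
C_12 = 208012.

208012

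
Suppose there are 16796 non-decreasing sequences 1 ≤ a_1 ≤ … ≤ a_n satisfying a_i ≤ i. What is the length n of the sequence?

Such sub-staircase sequences of length n are counted by C_n. Since C_10 = 16796, the index is 10.

10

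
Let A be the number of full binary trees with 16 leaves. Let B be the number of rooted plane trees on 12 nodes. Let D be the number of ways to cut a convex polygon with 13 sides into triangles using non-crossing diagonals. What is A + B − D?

Full binary trees with 16 leaves have 16−1 = 15 internal nodes, so there are C_15 of them. So A = C_15 = 9694845.
Rooted ordered (plane) trees on m nodes have m−1 edges and are counted by C_{m−1}; m = 12 gives C_11. So B = C_11 = 58786.
The number of triangulations of a 13-gon is the Catalan number C_11 (index = sides − 2). So D = C_11 = 58786.
A + B − D = 9694845 + 58786 − 58786 = 9694845.

9694845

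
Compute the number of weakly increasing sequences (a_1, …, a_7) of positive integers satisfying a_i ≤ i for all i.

429

Weakly increasing sequences with a_i ≤ i biject with Dyck paths of semilength 7, so there are C_7.
C_7 = C_6 · 2(2·6+1)/(6+2) = 132 · 26/8 = 429.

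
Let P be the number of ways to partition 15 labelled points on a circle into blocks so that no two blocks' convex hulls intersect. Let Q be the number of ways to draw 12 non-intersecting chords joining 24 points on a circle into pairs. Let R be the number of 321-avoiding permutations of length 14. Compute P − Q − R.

The non-crossing partitions of [15] form a lattice of size C_15. So P = C_15 = 9694845.
Non-crossing perfect matchings of 2n points on a circle are counted by C_n; with 24 points, n = 12. So Q = C_12 = 208012.
Permutations of [n] avoiding any single length-3 pattern are counted by C_n; here n = 14. So R = C_14 = 2674440.
P − Q − R = 9694845 − 208012 − 2674440 = 6812393.

6812393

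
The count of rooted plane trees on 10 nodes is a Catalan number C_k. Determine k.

A rooted plane tree on 10 nodes has 9 edges, and such trees are counted by C_9.

9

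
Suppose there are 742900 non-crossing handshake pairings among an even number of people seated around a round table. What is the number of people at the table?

26

Non-crossing handshake pairings of 2n people are counted by C_n; 742900 = C_13.
So n = 13, and there are 2n = 26 people.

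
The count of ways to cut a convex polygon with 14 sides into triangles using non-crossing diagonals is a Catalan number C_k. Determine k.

12

The number of triangulations of a 14-gon is the Catalan number C_12 (index = sides − 2).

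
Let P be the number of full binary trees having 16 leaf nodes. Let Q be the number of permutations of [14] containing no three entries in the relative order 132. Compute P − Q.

Full binary trees with 16 leaves have 16−1 = 15 internal nodes, so there are C_15 of them. So P = C_15 = 9694845.
Permutations of [n] avoiding any single length-3 pattern are counted by C_n; here n = 14. So Q = C_14 = 2674440.
P − Q = 9694845 − 2674440 = 7020405.

7020405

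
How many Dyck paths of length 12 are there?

132

Paths of 6 up- and 6 down-steps that never dip below the axis are Dyck paths; their count is C_6.
C_6 = C(12,6)/7 = 924/7 = 132.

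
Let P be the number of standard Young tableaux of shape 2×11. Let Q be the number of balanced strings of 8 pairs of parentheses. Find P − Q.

57356

Standard Young tableaux of shape 2×n are counted by C_n; here n = 11. So P = C_11 = 58786.
Balanced strings of n pairs of brackets are counted by C_n; here n = 8. So Q = C_8 = 1430.
P − Q = 58786 − 1430 = 57356.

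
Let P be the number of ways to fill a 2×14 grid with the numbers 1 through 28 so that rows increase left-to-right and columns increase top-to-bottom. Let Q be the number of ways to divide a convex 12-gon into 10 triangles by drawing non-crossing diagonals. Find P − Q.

Standard Young tableaux of shape 2×n are counted by C_n; here n = 14. So P = C_14 = 2674440.
Triangulations of a convex m-gon are counted by C_{m−2}; with m = 12 this is C_10. So Q = C_10 = 16796.
P − Q = 2674440 − 16796 = 2657644.

2657644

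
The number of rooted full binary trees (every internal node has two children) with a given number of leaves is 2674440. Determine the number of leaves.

15

Full binary trees with L leaves are counted by C_{L−1}, and C_14 = 2674440.
So the index is 14, and the number of leaves is 14 + 1 = 15.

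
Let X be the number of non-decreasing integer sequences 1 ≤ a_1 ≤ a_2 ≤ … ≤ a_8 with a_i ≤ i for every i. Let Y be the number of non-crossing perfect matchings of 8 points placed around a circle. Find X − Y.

Weakly increasing sequences with a_i ≤ i biject with Dyck paths of semilength 8, so there are C_8. So X = C_8 = 1430.
Pairing 8 circle points by 4 non-crossing chords gives C_4 matchings. So Y = C_4 = 14.
X − Y = 1430 − 14 = 1416.

1416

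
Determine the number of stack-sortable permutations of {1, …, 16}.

Stack-sortable permutations are exactly the 231-avoiding ones, counted by C_n; here n = 16.
C_16 = 35357670.

35357670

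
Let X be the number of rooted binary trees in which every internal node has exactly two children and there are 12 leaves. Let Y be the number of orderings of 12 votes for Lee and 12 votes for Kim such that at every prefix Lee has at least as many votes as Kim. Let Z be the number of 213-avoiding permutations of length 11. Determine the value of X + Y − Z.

208012

Full binary trees with 12 leaves have 12−1 = 11 internal nodes, so there are C_11 of them. So X = C_11 = 58786.
Reading a vote for the leader as '(' and for the other as ')' turns such a sequence into a balanced string of 12 pairs, so the count is C_12. So Y = C_12 = 208012.
For any fixed pattern of length 3, the pattern-avoiding permutations of [11] number C_11. So Z = C_11 = 58786.
X + Y − Z = 58786 + 208012 − 58786 = 208012.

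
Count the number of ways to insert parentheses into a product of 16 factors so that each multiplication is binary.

9694845

Parenthesizations of m factors correspond to full binary trees with m leaves, counted by C_{m−1}; m = 16 gives C_15.
C_15 = C_14 · 2(2·14+1)/(14+2) = 2674440 · 58/16 = 9694845.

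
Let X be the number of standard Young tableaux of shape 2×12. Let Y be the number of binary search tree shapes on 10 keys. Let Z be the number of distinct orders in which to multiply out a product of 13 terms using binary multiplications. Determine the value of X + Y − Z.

By the hook-length formula (or a Dyck-path bijection), SYT of shape 2×12 number C_12. So X = C_12 = 208012.
Rooted binary trees with 10 nodes (each child slot possibly empty) number C_10. So Y = C_10 = 16796.
Parenthesizations of m factors correspond to full binary trees with m leaves, counted by C_{m−1}; m = 13 gives C_12. So Z = C_12 = 208012.
X + Y − Z = 208012 + 16796 − 208012 = 16796.

16796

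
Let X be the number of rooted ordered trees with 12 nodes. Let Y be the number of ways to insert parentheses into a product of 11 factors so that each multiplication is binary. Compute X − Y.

41990

Rooted ordered (plane) trees on m nodes have m−1 edges and are counted by C_{m−1}; m = 12 gives C_11. So X = C_11 = 58786.
Parenthesizations of m factors correspond to full binary trees with m leaves, counted by C_{m−1}; m = 11 gives C_10. So Y = C_10 = 16796.
X − Y = 58786 − 16796 = 41990.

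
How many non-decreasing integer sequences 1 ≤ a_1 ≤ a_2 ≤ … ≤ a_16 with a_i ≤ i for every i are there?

35357670

Such sub-staircase sequences of length n are counted by C_n; here n = 16.
C_16 = 35357670.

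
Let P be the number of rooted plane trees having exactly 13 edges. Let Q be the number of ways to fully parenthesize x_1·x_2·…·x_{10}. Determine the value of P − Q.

A rooted plane tree with 13 edges has 14 nodes, and the count is C_13. So P = C_13 = 742900.
Bracketing 10 factors into binary products is counted by C_{10−1} = C_9. So Q = C_9 = 4862.
P − Q = 742900 − 4862 = 738038.

738038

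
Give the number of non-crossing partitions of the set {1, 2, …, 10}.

16796

Non-crossing partitions of an n-element set are counted by C_n; here n = 10.
C_10 = 16796.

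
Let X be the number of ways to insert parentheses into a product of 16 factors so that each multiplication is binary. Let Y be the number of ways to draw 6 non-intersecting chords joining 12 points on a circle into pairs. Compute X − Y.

Ways to associate a product of 16 factors correspond to binary trees on 16 leaves, so the count is C_15. So X = C_15 = 9694845.
Non-crossing perfect matchings of 2n points on a circle are counted by C_n; with 12 points, n = 6. So Y = C_6 = 132.
X − Y = 9694845 − 132 = 9694713.

9694713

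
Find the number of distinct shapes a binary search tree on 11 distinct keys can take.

Binary trees (left/right distinguished) on n nodes are counted by C_n; here n = 11.
C_11 = C(22,11)/12 = 705432/12 = 58786.

58786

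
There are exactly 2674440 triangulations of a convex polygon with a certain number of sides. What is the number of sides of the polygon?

16

Triangulations of a convex m-gon are counted by C_{m−2}; 2674440 = C_14.
So m − 2 = 14, giving m = 16 sides.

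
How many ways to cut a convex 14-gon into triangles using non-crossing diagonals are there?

Triangulations of a convex m-gon are counted by C_{m−2}; with m = 14 this is C_12.
C_12 = C(24,12)/13 = 2704156/13 = 208012.

208012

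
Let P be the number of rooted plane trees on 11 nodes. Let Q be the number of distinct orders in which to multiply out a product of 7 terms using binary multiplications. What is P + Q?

A rooted plane tree on 11 nodes has 10 edges, and such trees are counted by C_10. So P = C_10 = 16796.
Parenthesizations of m factors correspond to full binary trees with m leaves, counted by C_{m−1}; m = 7 gives C_6. So Q = C_6 = 132.
P + Q = 16796 + 132 = 16928.

16928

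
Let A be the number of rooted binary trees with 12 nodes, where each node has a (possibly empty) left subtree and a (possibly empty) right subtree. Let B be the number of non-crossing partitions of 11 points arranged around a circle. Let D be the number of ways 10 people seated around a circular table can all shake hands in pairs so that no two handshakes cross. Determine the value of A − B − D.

Rooted binary trees with 12 nodes (each child slot possibly empty) number C_12. So A = C_12 = 208012.
The non-crossing partitions of [11] form a lattice of size C_11. So B = C_11 = 58786.
Non-crossing handshake pairings of 2n people are counted by C_n; 10 people gives n = 5. So D = C_5 = 42.
A − B − D = 208012 − 58786 − 42 = 149184.

149184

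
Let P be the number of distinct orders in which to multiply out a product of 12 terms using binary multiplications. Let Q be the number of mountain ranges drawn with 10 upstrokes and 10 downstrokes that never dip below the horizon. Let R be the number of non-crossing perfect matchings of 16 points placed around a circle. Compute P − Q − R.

Ways to associate a product of 12 factors correspond to binary trees on 12 leaves, so the count is C_11. So P = C_11 = 58786.
Dyck paths of semilength n (length 2n) are counted by C_n; here n = 10. So Q = C_10 = 16796.
Non-crossing perfect matchings of 2n points on a circle are counted by C_n; with 16 points, n = 8. So R = C_8 = 1430.
P − Q − R = 58786 − 16796 − 1430 = 40560.

40560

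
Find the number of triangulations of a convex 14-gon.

A convex 14-gon is triangulated into 12 triangles, and the number of such triangulations is the Catalan number C_{14−2} = C_12.
C_12 = C_11 · 2(2·11+1)/(11+2) = 58786 · 46/13 = 208012.

208012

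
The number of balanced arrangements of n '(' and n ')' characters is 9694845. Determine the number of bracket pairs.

15

Balanced strings of n bracket-pairs are counted by C_n; 9694845 = C_15.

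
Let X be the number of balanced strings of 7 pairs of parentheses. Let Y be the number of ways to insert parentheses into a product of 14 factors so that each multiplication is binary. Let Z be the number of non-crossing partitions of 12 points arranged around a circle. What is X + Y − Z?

535317

A balanced arrangement of 7 bracket pairs is a Dyck word of semilength 7, so the count is C_7. So X = C_7 = 429.
Ways to associate a product of 14 factors correspond to binary trees on 14 leaves, so the count is C_13. So Y = C_13 = 742900.
Non-crossing partitions of an n-element set are counted by C_n; here n = 12. So Z = C_12 = 208012.
X + Y − Z = 429 + 742900 − 208012 = 535317.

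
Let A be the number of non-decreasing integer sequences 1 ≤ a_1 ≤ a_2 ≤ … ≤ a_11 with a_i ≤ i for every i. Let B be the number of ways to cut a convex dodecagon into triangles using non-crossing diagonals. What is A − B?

41990

Weakly increasing sequences with a_i ≤ i biject with Dyck paths of semilength 11, so there are C_11. So A = C_11 = 58786.
A convex 12-gon is triangulated into 10 triangles, and the number of such triangulations is the Catalan number C_{12−2} = C_10. So B = C_10 = 16796.
A − B = 58786 − 16796 = 41990.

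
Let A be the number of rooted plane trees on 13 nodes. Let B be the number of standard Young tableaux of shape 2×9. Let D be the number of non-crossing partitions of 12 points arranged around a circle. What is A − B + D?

A rooted plane tree on 13 nodes has 12 edges, and such trees are counted by C_12. So A = C_12 = 208012.
By the hook-length formula (or a Dyck-path bijection), SYT of shape 2×9 number C_9. So B = C_9 = 4862.
Non-crossing partitions of an n-element set are counted by C_n; here n = 12. So D = C_12 = 208012.
A − B + D = 208012 − 4862 + 208012 = 411162.

411162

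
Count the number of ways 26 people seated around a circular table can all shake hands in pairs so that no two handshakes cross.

742900

Non-crossing handshake pairings of 2n people are counted by C_n; 26 people gives n = 13.
C_13 = C(26,13)/14 = 10400600/14 = 742900.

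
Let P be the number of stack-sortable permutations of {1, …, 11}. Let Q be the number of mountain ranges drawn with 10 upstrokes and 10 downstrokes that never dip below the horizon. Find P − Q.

Stack-sortable permutations are exactly the 231-avoiding ones, counted by C_n; here n = 11. So P = C_11 = 58786.
Paths of 10 up- and 10 down-steps that never dip below the axis are Dyck paths; their count is C_10. So Q = C_10 = 16796.
P − Q = 58786 − 16796 = 41990.

41990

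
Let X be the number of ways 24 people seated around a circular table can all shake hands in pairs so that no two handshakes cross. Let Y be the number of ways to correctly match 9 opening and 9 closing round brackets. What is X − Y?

Non-crossing handshake pairings of 2n people are counted by C_n; 24 people gives n = 12. So X = C_12 = 208012.
A balanced arrangement of 9 bracket pairs is a Dyck word of semilength 9, so the count is C_9. So Y = C_9 = 4862.
X − Y = 208012 − 4862 = 203150.

203150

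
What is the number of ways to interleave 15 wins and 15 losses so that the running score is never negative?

Reading a vote for the leader as '(' and for the other as ')' turns such a sequence into a balanced string of 15 pairs, so the count is C_15.
C_15 = C(30,15)/16 = 155117520/16 = 9694845.

9694845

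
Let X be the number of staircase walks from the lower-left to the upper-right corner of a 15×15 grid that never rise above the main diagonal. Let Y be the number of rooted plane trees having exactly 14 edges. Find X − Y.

7020405

Monotone paths in an n×n grid that stay weakly below the diagonal are counted by C_n; here n = 15. So X = C_15 = 9694845.
A rooted plane tree with 14 edges has 15 nodes, and the count is C_14. So Y = C_14 = 2674440.
X − Y = 9694845 − 2674440 = 7020405.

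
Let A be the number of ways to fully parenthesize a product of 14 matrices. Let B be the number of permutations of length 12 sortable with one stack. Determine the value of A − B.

Ways to associate a product of 14 factors correspond to binary trees on 14 leaves, so the count is C_13. So A = C_13 = 742900.
Stack-sortable permutations are exactly the 231-avoiding ones, counted by C_n; here n = 12. So B = C_12 = 208012.
A − B = 742900 − 208012 = 534888.

534888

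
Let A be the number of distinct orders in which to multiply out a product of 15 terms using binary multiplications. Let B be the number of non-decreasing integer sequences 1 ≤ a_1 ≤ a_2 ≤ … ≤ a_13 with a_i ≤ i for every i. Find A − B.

Bracketing 15 factors into binary products is counted by C_{15−1} = C_14. So A = C_14 = 2674440.
Such sub-staircase sequences of length n are counted by C_n; here n = 13. So B = C_13 = 742900.
A − B = 2674440 − 742900 = 1931540.

1931540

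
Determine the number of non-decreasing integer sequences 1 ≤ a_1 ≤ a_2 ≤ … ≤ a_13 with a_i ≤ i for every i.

742900

Weakly increasing sequences with a_i ≤ i biject with Dyck paths of semilength 13, so there are C_13.
C_13 = C_12 · 2(2·12+1)/(12+2) = 208012 · 50/14 = 742900.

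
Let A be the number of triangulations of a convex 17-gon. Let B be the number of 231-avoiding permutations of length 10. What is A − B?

9678049

The number of triangulations of a 17-gon is the Catalan number C_15 (index = sides − 2). So A = C_15 = 9694845.
Permutations of [n] avoiding any single length-3 pattern are counted by C_n; here n = 10. So B = C_10 = 16796.
A − B = 9694845 − 16796 = 9678049.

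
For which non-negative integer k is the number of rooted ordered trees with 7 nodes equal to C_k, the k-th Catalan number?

6

Rooted ordered (plane) trees on m nodes have m−1 edges and are counted by C_{m−1}; m = 7 gives C_6.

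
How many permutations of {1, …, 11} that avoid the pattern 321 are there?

For any fixed pattern of length 3, the pattern-avoiding permutations of [11] number C_11.
C_11 = C_10 · 2(2·10+1)/(10+2) = 16796 · 42/12 = 58786.

58786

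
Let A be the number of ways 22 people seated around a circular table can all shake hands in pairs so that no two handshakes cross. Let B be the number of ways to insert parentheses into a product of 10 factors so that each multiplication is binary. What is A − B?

With 22 = 2·11 people, non-crossing handshake pairings are non-crossing perfect matchings on a circle, counted by C_11. So A = C_11 = 58786.
Parenthesizations of m factors correspond to full binary trees with m leaves, counted by C_{m−1}; m = 10 gives C_9. So B = C_9 = 4862.
A − B = 58786 − 4862 = 53924.

53924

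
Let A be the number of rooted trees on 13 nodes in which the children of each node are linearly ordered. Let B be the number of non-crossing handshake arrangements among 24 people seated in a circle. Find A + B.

A rooted plane tree on 13 nodes has 12 edges, and such trees are counted by C_12. So A = C_12 = 208012.
With 24 = 2·12 people, non-crossing handshake pairings are non-crossing perfect matchings on a circle, counted by C_12. So B = C_12 = 208012.
A + B = 208012 + 208012 = 416024.

416024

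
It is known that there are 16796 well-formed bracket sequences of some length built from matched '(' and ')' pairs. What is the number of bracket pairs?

Balanced strings of n bracket-pairs are counted by C_n, and C_10 = 16796.

10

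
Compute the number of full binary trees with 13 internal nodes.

The number of full binary trees on 13 internal nodes is the Catalan number C_13.
C_13 = C(26,13)/14 = 10400600/14 = 742900.

742900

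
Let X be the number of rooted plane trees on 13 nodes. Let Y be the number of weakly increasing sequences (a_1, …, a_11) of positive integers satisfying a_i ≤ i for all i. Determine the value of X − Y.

149226

Rooted ordered (plane) trees on m nodes have m−1 edges and are counted by C_{m−1}; m = 13 gives C_12. So X = C_12 = 208012.
Such sub-staircase sequences of length n are counted by C_n; here n = 11. So Y = C_11 = 58786.
X − Y = 208012 − 58786 = 149226.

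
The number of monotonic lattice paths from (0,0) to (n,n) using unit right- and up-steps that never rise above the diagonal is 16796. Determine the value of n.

Such diagonal-avoiding paths in an n×n grid are counted by C_n, and C_10 = 16796.

10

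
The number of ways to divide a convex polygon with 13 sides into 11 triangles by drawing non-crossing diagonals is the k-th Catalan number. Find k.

A convex 13-gon is triangulated into 11 triangles, and the number of such triangulations is the Catalan number C_{13−2} = C_11.

11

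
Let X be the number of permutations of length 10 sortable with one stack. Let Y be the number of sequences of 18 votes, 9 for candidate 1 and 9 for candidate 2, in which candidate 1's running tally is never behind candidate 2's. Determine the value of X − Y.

By Knuth's characterisation, the stack-sortable permutations of length 10 are the 231-avoiders, numbering C_10. So X = C_10 = 16796.
Ballot sequences with n votes each where one side never trails are Dyck words, counted by C_n; here n = 9. So Y = C_9 = 4862.
X − Y = 16796 − 4862 = 11934.

11934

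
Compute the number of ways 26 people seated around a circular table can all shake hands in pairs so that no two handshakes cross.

742900

Non-crossing handshake pairings of 2n people are counted by C_n; 26 people gives n = 13.
C_13 = 742900.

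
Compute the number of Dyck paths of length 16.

Dyck paths of semilength n (length 2n) are counted by C_n; here n = 8.
C_8 = C(16,8)/9 = 12870/9 = 1430.

1430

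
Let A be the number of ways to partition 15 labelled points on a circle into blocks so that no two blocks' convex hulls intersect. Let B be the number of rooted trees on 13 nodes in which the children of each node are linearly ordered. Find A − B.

Non-crossing partitions of an n-element set are counted by C_n; here n = 15. So A = C_15 = 9694845.
A rooted plane tree on 13 nodes has 12 edges, and such trees are counted by C_12. So B = C_12 = 208012.
A − B = 9694845 − 208012 = 9486833.

9486833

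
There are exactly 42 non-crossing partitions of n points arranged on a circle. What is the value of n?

Non-crossing partitions of [n] are counted by C_n; 42 = C_5.

5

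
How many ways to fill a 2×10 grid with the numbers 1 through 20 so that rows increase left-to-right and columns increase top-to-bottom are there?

16796

By the hook-length formula (or a Dyck-path bijection), SYT of shape 2×10 number C_10.
C_10 = C(20,10)/11 = 184756/11 = 16796.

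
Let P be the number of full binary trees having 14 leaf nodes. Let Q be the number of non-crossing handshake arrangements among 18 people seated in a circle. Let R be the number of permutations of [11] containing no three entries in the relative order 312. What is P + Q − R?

688976

Full binary trees with 14 leaves have 14−1 = 13 internal nodes, so there are C_13 of them. So P = C_13 = 742900.
Non-crossing handshake pairings of 2n people are counted by C_n; 18 people gives n = 9. So Q = C_9 = 4862.
For any fixed pattern of length 3, the pattern-avoiding permutations of [11] number C_11. So R = C_11 = 58786.
P + Q − R = 742900 + 4862 − 58786 = 688976.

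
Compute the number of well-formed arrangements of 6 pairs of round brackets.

With 6 pairs the number of balanced bracket strings is the Catalan number C_6.
C_6 = C_5 · 2(2·5+1)/(5+2) = 42 · 22/7 = 132.

132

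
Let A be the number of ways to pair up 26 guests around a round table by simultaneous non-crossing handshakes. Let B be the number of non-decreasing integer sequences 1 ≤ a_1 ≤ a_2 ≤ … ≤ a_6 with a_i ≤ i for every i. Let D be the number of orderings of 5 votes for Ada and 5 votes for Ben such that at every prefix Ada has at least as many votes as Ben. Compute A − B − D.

Non-crossing handshake pairings of 2n people are counted by C_n; 26 people gives n = 13. So A = C_13 = 742900.
Such sub-staircase sequences of length n are counted by C_n; here n = 6. So B = C_6 = 132.
Reading a vote for the leader as '(' and for the other as ')' turns such a sequence into a balanced string of 5 pairs, so the count is C_5. So D = C_5 = 42.
A − B − D = 742900 − 132 − 42 = 742726.

742726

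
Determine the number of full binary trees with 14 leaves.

742900

Full binary trees with 14 leaves have 14−1 = 13 internal nodes, so there are C_13 of them.
C_13 = C(26,13)/14 = 10400600/14 = 742900.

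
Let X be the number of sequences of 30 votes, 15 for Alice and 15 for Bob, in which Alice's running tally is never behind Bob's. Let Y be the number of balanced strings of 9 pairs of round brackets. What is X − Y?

9689983

Reading a vote for the leader as '(' and for the other as ')' turns such a sequence into a balanced string of 15 pairs, so the count is C_15. So X = C_15 = 9694845.
Balanced strings of n pairs of brackets are counted by C_n; here n = 9. So Y = C_9 = 4862.
X − Y = 9694845 − 4862 = 9689983.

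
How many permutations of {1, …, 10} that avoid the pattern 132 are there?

For any fixed pattern of length 3, the pattern-avoiding permutations of [10] number C_10.
C_10 = C(20,10)/11 = 184756/11 = 16796.

16796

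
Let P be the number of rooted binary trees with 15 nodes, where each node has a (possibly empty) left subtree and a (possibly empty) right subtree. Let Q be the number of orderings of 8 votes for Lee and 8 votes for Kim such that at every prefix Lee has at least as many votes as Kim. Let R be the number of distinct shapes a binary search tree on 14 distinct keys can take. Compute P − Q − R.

Rooted binary trees with 15 nodes (each child slot possibly empty) number C_15. So P = C_15 = 9694845.
Ballot sequences with n votes each where one side never trails are Dyck words, counted by C_n; here n = 8. So Q = C_8 = 1430.
There are C_n binary search tree shapes on n keys; with n = 14 that is C_14. So R = C_14 = 2674440.
P − Q − R = 9694845 − 1430 − 2674440 = 7018975.

7018975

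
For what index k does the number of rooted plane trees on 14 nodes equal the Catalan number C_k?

13

A rooted plane tree on 14 nodes has 13 edges, and such trees are counted by C_13.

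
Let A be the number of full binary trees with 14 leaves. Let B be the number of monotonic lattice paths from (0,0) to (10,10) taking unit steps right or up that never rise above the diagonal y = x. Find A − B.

A full binary tree with L leaves has L−1 internal nodes and is counted by C_{L−1}; L = 14 gives C_13. So A = C_13 = 742900.
Monotone paths in an n×n grid that stay weakly below the diagonal are counted by C_n; here n = 10. So B = C_10 = 16796.
A − B = 742900 − 16796 = 726104.

726104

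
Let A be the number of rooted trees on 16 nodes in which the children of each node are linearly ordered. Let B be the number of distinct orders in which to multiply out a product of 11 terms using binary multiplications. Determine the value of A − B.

A rooted plane tree on 16 nodes has 15 edges, and such trees are counted by C_15. So A = C_15 = 9694845.
Ways to associate a product of 11 factors correspond to binary trees on 11 leaves, so the count is C_10. So B = C_10 = 16796.
A − B = 9694845 − 16796 = 9678049.

9678049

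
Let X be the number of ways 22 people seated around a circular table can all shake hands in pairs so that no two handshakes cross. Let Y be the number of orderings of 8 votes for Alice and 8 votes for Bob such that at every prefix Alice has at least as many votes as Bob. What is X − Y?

Non-crossing handshake pairings of 2n people are counted by C_n; 22 people gives n = 11. So X = C_11 = 58786.
Reading a vote for the leader as '(' and for the other as ')' turns such a sequence into a balanced string of 8 pairs, so the count is C_8. So Y = C_8 = 1430.
X − Y = 58786 − 1430 = 57356.

57356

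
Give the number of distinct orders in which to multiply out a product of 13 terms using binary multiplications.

Bracketing 13 factors into binary products is counted by C_{13−1} = C_12.
C_12 = C_11 · 2(2·11+1)/(11+2) = 58786 · 46/13 = 208012.

208012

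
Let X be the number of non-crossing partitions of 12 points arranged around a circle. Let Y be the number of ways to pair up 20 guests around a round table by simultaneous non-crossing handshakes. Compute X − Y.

Non-crossing partitions of an n-element set are counted by C_n; here n = 12. So X = C_12 = 208012.
With 20 = 2·10 people, non-crossing handshake pairings are non-crossing perfect matchings on a circle, counted by C_10. So Y = C_10 = 16796.
X − Y = 208012 − 16796 = 191216.

191216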